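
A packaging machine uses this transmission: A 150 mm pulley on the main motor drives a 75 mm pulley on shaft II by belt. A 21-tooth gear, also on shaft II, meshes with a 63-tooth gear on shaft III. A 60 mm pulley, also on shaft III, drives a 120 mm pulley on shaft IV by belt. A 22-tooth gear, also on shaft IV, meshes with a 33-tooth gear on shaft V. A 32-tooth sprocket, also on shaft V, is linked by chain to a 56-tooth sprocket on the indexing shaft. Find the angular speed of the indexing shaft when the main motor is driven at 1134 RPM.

the main motor → shaft II (belt, 75/150): 1134 ÷ 0.5 = 2268 RPM
shaft II → shaft III (gear mesh, 63/21): 2268 ÷ 3 = 756 RPM
shaft III → shaft IV (belt, 120/60): 756 ÷ 2 = 378 RPM
shaft IV → shaft V (gear mesh, 33/22): 378 ÷ 1.5 = 252 RPM
shaft V → the indexing shaft (chain, 56/32): 252 ÷ 1.75 = 144 RPM

144 RPM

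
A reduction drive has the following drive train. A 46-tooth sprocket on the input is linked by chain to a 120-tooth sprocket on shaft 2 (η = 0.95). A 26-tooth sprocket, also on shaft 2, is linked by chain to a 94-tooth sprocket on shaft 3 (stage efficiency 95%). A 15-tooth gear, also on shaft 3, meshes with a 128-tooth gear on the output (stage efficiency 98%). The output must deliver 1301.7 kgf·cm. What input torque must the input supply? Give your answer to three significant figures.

Overall ratio R = 2.6087 × 3.6154 × 8.5333 = 80.482; overall efficiency η = 0.95 × 0.95 × 0.98 = 0.8844.
Input torque = output torque / (R × η) = 1301.7 / (80.482 × 0.8844) = 18.287 kgf·cm.

18.3 kgf·cm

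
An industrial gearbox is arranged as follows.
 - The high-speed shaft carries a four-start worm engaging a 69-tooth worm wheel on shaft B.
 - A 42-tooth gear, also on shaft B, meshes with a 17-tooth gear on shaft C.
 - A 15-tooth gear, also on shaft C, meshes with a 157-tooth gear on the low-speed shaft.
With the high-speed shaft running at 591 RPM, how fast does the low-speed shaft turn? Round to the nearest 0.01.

8.09 RPM

worm 69/4 = 17.25 → 591/17.25 = 34.261 RPM
gear mesh 17/42 = 0.40476 → 34.261/0.40476 = 84.645 RPM
gear mesh 157/15 = 10.467 → 84.645/10.467 = 8.0871 RPM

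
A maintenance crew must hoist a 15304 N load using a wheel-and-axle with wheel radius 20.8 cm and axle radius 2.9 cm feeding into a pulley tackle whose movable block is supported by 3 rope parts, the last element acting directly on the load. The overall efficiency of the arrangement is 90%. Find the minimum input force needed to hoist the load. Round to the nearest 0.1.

790.3 N

Wheel-and-axle MA = R/r = 20.8/2.9 = 7.1724.
Block-and-tackle MA = number of supporting rope parts = 3.
Combined ideal MA = 7.1724 × 3 = 21.517.
Actual MA = 21.517 × 0.90 = 19.366.
Effort = load / actual MA = 15304 / 19.366 = 790.27 N.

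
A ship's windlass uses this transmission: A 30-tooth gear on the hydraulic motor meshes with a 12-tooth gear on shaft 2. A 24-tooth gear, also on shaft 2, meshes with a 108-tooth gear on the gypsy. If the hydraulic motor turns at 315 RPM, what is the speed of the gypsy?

175 RPM

the hydraulic motor → shaft 2 (gear mesh, 12/30): 315 ÷ 0.4 = 787.5 RPM
shaft 2 → the gypsy (gear mesh, 108/24): 787.5 ÷ 4.5 = 175 RPM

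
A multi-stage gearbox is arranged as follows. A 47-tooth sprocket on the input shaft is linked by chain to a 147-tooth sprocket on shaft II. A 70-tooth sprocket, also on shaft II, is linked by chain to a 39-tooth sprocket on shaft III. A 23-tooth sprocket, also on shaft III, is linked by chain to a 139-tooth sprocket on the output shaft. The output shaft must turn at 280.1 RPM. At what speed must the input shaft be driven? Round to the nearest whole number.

Overall ratio R = 3.1277 × 0.55714 × 6.0435 = 10.531.
Required input speed = output speed × R = 280.1 × 10.531 = 2949.8 RPM.

2950 RPM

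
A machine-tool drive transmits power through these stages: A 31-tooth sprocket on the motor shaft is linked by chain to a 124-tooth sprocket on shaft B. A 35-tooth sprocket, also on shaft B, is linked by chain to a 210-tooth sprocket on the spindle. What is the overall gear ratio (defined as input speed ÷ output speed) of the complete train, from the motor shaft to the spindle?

Each stage contributes driven/driver: chain 124/31 = 4, chain 210/35 = 6.
Overall: 4 × 6 = 24.

24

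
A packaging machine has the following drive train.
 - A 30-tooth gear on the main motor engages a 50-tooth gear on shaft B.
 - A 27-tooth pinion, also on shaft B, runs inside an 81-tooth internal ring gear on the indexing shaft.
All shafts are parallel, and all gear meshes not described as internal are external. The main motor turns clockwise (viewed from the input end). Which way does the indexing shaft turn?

the main motor → shaft B: external mesh, 1 reversal → CCW.
shaft B → the indexing shaft: internal mesh, same direction → CCW.
1 reversal in total — an odd number — so the indexing shaft turns opposite to the main motor.

counterclockwise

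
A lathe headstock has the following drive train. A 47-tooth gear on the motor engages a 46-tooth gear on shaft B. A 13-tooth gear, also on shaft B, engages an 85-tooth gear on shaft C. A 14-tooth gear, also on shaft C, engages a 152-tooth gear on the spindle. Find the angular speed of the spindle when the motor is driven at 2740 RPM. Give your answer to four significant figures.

39.44 RPM

gear mesh 46/47 = 0.97872 → 2740/0.97872 = 2799.6 RPM
gear mesh 85/13 = 6.5385 → 2799.6/6.5385 = 428.17 RPM
gear mesh 152/14 = 10.857 → 428.17/10.857 = 39.437 RPM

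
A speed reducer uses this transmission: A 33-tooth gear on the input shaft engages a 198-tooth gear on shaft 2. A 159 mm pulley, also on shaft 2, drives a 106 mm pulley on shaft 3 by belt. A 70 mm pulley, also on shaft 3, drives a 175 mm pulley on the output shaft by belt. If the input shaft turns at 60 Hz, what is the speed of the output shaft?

the input shaft → shaft 2 (gear mesh, 198/33): 60 ÷ 6 = 10 Hz
shaft 2 → shaft 3 (belt, 106/159): 10 ÷ 0.66667 = 15 Hz
shaft 3 → the output shaft (belt, 175/70): 15 ÷ 2.5 = 6 Hz

6 Hz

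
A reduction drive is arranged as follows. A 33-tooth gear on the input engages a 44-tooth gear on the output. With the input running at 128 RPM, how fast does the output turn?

96 RPM

Gear mesh: ratio = 44/33 = 1.3333, so the output turns at 128 / 1.3333 = 96 RPM.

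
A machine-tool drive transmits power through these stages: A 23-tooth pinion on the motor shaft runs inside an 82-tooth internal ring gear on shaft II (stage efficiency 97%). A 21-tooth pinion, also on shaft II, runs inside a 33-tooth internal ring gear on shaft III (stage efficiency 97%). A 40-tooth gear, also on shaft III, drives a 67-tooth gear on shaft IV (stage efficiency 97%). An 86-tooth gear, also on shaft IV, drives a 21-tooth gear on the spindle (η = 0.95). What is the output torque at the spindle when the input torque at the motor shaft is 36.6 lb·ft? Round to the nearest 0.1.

After the internal gear (82/23): 36.6 × 3.5652 × 0.97 = 126.57 lb·ft
After the internal gear (33/21): 126.57 × 1.5714 × 0.97 = 192.93 lb·ft
After the gear mesh (67/40): 192.93 × 1.675 × 0.97 = 313.47 lb·ft
After the gear mesh (21/86): 313.47 × 0.24419 × 0.95 = 72.717 lb·ft

72.7 lb·ft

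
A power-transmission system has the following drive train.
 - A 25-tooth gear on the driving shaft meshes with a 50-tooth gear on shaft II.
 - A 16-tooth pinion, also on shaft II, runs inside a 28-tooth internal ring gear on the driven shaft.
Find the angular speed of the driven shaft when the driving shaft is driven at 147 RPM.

Gear mesh: ratio = 50/25 = 2, so shaft II turns at 147 / 2 = 73.5 RPM.
Internal gear: ratio = 28/16 = 1.75, so the driven shaft turns at 73.5 / 1.75 = 42 RPM.

42 RPM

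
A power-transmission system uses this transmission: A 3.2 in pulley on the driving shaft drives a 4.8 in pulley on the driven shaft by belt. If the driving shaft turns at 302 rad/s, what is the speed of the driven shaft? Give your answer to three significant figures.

201 rad/s

the driving shaft → the driven shaft (belt, 4.8/3.2): 302 ÷ 1.5 = 201.33 rad/s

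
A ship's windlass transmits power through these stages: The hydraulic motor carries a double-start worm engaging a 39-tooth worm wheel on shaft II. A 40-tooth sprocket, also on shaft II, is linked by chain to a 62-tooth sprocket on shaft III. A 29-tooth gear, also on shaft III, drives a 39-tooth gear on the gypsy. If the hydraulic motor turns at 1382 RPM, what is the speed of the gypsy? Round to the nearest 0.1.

34.0 RPM

Worm: ratio = 39/2 = 19.5, so shaft II turns at 1382 / 19.5 = 70.872 RPM.
Chain: ratio = 62/40 = 1.55, so shaft III turns at 70.872 / 1.55 = 45.724 RPM.
Gear mesh: ratio = 39/29 = 1.3448, so the gypsy turns at 45.724 / 1.3448 = 34 RPM.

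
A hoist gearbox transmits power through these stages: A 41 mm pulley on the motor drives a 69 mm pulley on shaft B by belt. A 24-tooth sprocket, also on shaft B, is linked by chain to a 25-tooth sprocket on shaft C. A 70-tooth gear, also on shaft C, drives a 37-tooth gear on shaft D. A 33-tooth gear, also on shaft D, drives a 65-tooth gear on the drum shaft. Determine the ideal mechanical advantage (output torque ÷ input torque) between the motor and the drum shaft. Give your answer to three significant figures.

Each stage contributes driven/driver: belt 69/41 = 1.6829, chain 25/24 = 1.0417, gear mesh 37/70 = 0.52857, gear mesh 65/33 = 1.9697.
Overall: 1.6829 × 1.0417 × 0.52857 × 1.9697 = 1.8251.

1.83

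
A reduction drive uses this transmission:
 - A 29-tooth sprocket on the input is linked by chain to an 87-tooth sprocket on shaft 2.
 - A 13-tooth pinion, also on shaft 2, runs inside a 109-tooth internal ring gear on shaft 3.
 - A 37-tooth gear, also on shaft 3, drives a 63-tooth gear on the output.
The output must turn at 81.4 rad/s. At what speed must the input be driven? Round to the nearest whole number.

Overall ratio R = 3 × 8.3846 × 1.7027 = 42.83.
Required input speed = output speed × R = 81.4 × 42.83 = 3486.3 rad/s.

3486 rad/s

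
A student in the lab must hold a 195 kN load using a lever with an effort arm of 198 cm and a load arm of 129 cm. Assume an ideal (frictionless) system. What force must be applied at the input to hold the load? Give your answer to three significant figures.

127 kN

Lever MA = effort arm / load arm = 198/129 = 1.5349.
Effort = load / MA = 195 / 1.5349 = 127.05 kN.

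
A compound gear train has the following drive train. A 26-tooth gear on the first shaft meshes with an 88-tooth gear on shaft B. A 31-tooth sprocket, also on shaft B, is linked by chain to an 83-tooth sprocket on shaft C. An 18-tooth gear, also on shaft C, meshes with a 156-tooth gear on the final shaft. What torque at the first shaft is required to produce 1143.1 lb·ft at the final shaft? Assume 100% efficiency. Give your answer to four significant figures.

Overall ratio R = 3.3846 × 2.6774 × 8.6667 = 78.538.
Input torque = output torque / R = 1143.1 / 78.538 = 14.555 lb·ft.

14.55 lb·ft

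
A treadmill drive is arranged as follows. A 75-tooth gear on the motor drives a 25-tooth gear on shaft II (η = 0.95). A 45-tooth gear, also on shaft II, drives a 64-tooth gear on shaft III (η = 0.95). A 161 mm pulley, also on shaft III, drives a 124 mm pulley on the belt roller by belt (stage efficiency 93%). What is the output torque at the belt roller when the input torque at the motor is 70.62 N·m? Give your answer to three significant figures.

gear mesh 25/75 = 0.33333 → τ = 70.62·0.33333·0.95 = 22.363 N·m
gear mesh 64/45 = 1.4222 → τ = 22.363·1.4222·0.95 = 30.215 N·m
belt 124/161 = 0.77019 → τ = 30.215·0.77019·0.93 = 21.642 N·m

21.6 N·m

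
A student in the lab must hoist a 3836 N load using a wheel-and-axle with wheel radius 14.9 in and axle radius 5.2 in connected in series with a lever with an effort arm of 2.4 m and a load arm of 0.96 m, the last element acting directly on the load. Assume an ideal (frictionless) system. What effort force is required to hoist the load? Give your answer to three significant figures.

Wheel-and-axle MA = R/r = 14.9/5.2 = 2.8654.
Lever MA = effort arm / load arm = 2.4/0.96 = 2.5.
Combined ideal MA = 2.8654 × 2.5 = 7.1635.
Effort = load / MA = 3836 / 7.1635 = 535.5 N.

535 N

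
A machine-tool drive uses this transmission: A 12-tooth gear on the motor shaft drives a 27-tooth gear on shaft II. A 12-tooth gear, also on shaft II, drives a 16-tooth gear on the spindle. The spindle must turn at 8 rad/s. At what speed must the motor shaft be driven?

Overall ratio R = 2.25 × 1.3333 = 3.
Required input speed = output speed × R = 8 × 3 = 24 rad/s.

24 rad/s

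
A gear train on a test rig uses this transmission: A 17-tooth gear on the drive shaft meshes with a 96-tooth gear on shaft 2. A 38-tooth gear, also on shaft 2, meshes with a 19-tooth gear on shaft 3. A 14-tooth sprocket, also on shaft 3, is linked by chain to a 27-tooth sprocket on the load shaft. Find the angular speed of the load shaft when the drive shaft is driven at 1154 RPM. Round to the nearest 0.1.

the drive shaft → shaft 2 (gear mesh, 96/17): 1154 ÷ 5.6471 = 204.35 RPM
shaft 2 → shaft 3 (gear mesh, 19/38): 204.35 ÷ 0.5 = 408.71 RPM
shaft 3 → the load shaft (chain, 27/14): 408.71 ÷ 1.9286 = 211.92 RPM

211.9 RPM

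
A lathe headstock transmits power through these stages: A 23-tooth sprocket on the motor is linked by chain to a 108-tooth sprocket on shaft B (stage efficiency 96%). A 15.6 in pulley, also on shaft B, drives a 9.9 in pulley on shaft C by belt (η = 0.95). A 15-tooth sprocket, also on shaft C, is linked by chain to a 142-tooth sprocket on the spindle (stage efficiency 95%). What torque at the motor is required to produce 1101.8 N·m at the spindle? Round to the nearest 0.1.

45.1 N·m

Overall ratio R = 4.6957 × 0.63462 × 9.4667 = 28.21; overall efficiency η = 0.96 × 0.95 × 0.95 = 0.8664.
Input torque = output torque / (R × η) = 1101.8 / (28.21 × 0.8664) = 45.08 N·m.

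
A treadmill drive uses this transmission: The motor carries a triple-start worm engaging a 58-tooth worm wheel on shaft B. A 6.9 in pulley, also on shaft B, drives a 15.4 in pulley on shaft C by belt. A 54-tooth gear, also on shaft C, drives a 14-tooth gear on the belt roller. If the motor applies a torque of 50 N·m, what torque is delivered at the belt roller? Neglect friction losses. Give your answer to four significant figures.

559.3 N·m

After the worm (58/3): 50 × 19.333 = 966.67 N·m
After the belt (15.4/6.9): 966.67 × 2.2319 = 2157.5 N·m
After the gear mesh (14/54): 2157.5 × 0.25926 = 559.35 N·m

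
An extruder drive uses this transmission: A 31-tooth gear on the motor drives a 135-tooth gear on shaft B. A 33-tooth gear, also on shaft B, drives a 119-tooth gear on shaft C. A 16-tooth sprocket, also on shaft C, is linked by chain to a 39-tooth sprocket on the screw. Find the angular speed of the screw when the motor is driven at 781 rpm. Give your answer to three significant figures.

gear mesh 135/31 = 4.3548 → 781/4.3548 = 179.34 rpm
gear mesh 119/33 = 3.6061 → 179.34/3.6061 = 49.733 rpm
chain 39/16 = 2.4375 → 49.733/2.4375 = 20.403 rpm

20.4 rpm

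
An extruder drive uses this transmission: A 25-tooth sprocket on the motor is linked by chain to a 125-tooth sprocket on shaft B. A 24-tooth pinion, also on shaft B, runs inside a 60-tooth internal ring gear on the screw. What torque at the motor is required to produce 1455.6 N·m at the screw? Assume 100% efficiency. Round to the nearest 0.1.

Overall ratio R = 5 × 2.5 = 12.5.
Input torque = output torque / R = 1455.6 / 12.5 = 116.45 N·m.

116.4 N·m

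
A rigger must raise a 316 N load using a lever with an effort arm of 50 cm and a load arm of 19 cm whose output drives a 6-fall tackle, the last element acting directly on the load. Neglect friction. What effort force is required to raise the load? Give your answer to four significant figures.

20.01 N

Lever MA = effort arm / load arm = 50/19 = 2.6316.
Block-and-tackle MA = number of supporting rope parts = 6.
Combined ideal MA = 2.6316 × 6 = 15.789.
Effort = load / MA = 316 / 15.789 = 20.013 N.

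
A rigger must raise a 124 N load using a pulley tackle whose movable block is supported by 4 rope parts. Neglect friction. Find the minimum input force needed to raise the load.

31 N

Block-and-tackle MA = number of supporting rope parts = 4.
Effort = load / MA = 124 / 4 = 31 N.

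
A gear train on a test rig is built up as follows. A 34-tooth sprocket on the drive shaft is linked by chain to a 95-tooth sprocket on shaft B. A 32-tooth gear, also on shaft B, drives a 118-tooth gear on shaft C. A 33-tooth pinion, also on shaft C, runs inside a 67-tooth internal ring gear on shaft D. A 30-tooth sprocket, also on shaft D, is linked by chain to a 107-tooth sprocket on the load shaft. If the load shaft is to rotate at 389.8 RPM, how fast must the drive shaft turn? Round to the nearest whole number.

Overall ratio R = 2.7941 × 3.6875 × 2.0303 × 3.5667 = 74.611.
Required input speed = output speed × R = 389.8 × 74.611 = 29083 RPM.

29083 RPM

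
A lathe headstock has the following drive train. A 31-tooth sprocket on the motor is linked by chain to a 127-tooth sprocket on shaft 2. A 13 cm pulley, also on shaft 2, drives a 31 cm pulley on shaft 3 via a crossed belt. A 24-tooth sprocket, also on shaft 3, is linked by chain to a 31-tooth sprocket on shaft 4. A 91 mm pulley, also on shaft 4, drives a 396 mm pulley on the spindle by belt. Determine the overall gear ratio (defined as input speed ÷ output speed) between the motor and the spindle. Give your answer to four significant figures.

Each stage contributes driven/driver: chain 127/31 = 4.0968, belt 31/13 = 2.3846, chain 31/24 = 1.2917, belt 396/91 = 4.3516.
Overall: 4.0968 × 2.3846 × 1.2917 × 4.3516 = 54.912.

54.91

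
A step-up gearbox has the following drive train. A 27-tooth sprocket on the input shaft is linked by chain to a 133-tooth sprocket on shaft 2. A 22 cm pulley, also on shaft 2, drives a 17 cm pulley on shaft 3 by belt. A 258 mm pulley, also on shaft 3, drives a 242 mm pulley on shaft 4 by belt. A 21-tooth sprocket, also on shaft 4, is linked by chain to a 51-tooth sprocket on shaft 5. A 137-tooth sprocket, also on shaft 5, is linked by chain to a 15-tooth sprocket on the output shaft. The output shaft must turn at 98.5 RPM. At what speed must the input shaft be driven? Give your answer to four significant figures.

Overall ratio R = 4.9259 × 0.77273 × 0.93798 × 2.4286 × 0.10949 = 0.94936.
Required input speed = output speed × R = 98.5 × 0.94936 = 93.512 RPM.

93.51 RPM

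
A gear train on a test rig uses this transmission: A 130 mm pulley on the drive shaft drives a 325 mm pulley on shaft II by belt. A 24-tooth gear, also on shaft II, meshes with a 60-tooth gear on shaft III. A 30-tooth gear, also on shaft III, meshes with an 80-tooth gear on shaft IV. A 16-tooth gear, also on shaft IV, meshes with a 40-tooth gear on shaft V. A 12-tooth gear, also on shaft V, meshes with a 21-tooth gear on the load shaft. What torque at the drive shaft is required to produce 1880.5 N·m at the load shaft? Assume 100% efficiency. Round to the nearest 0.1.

25.8 N·m

Overall ratio R = 2.5 × 2.5 × 2.6667 × 2.5 × 1.75 = 72.917.
Input torque = output torque / R = 1880.5 / 72.917 = 25.79 N·m.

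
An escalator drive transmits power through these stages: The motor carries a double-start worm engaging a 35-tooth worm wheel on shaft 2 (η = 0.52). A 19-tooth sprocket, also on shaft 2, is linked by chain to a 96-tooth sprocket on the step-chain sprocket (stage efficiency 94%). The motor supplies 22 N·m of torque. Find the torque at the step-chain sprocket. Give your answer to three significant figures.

After the worm (35/2): 22 × 17.5 × 0.52 = 200.2 N·m
After the chain (96/19): 200.2 × 5.0526 × 0.94 = 950.84 N·m

951 N·m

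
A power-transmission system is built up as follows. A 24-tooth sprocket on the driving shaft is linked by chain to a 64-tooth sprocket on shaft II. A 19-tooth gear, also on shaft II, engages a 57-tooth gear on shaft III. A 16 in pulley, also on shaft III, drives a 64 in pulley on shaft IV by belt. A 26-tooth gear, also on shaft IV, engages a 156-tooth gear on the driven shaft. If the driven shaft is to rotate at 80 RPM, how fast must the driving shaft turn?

15360 RPM

Overall ratio R = 2.6667 × 3 × 4 × 6 = 192.
Required input speed = output speed × R = 80 × 192 = 15360 RPM.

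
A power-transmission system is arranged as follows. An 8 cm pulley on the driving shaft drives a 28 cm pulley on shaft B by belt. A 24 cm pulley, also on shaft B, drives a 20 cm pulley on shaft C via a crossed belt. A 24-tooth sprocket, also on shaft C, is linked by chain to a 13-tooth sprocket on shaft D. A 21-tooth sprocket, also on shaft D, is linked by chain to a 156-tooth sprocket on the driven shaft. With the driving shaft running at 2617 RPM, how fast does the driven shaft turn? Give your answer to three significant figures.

the driving shaft → shaft B (belt, 28/8): 2617 ÷ 3.5 = 747.71 RPM
shaft B → shaft C (belt, 20/24): 747.71 ÷ 0.83333 = 897.26 RPM
shaft C → shaft D (chain, 13/24): 897.26 ÷ 0.54167 = 1656.5 RPM
shaft D → the driven shaft (chain, 156/21): 1656.5 ÷ 7.4286 = 222.99 RPM

223 RPM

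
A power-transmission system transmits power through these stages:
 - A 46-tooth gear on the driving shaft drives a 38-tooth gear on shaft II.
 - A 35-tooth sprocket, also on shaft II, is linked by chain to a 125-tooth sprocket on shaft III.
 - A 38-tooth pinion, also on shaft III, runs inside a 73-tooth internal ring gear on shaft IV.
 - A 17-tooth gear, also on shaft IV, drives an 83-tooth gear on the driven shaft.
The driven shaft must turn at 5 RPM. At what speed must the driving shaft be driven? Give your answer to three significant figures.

Overall ratio R = 0.82609 × 3.5714 × 1.9211 × 4.8824 = 27.672.
Required input speed = output speed × R = 5 × 27.672 = 138.36 RPM.

138 RPM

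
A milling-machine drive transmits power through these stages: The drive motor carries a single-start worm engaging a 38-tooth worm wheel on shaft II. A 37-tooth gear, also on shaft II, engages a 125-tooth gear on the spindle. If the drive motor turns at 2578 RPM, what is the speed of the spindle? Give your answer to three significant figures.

worm 38/1 = 38 → 2578/38 = 67.842 RPM
gear mesh 125/37 = 3.3784 → 67.842/3.3784 = 20.081 RPM

20.1 RPM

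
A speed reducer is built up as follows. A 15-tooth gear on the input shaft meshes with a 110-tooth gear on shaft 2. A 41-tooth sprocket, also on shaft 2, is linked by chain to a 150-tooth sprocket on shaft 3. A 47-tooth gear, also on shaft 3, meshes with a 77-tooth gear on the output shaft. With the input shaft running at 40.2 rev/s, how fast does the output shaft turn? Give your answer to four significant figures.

0.9146 rev/s

the input shaft → shaft 2 (gear mesh, 110/15): 40.2 ÷ 7.3333 = 5.4818 rev/s
shaft 2 → shaft 3 (chain, 150/41): 5.4818 ÷ 3.6585 = 1.4984 rev/s
shaft 3 → the output shaft (gear mesh, 77/47): 1.4984 ÷ 1.6383 = 0.91459 rev/s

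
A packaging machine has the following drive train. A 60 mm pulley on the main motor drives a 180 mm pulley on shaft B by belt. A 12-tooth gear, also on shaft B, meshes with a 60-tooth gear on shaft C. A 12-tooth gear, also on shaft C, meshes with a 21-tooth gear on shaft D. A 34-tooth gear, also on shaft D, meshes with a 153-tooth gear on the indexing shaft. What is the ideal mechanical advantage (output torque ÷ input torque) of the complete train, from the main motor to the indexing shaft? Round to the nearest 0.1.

Each stage contributes driven/driver: belt 180/60 = 3, gear mesh 60/12 = 5, gear mesh 21/12 = 1.75, gear mesh 153/34 = 4.5.
Overall: 3 × 5 × 1.75 × 4.5 = 118.12.

118.1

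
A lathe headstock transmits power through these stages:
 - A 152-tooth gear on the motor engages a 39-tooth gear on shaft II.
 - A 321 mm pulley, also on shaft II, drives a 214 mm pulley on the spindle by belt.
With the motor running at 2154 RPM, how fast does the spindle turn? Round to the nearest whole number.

Gear mesh: ratio = 39/152 = 0.25658, so shaft II turns at 2154 / 0.25658 = 8395.1 RPM.
Belt: ratio = 214/321 = 0.66667, so the spindle turns at 8395.1 / 0.66667 = 12593 RPM.

12593 RPM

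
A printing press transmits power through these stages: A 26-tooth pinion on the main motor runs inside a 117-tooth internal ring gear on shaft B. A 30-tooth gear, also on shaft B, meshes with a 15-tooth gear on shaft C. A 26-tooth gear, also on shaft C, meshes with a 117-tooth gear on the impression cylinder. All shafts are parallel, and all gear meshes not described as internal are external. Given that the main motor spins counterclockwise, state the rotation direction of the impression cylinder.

the main motor → shaft B: internal mesh, same direction → CCW.
shaft B → shaft C: external mesh, 1 reversal → CW.
shaft C → the impression cylinder: external mesh, 1 reversal → CCW.
2 reversals in total — an even number — so the impression cylinder turns the same way as the main motor.

counterclockwise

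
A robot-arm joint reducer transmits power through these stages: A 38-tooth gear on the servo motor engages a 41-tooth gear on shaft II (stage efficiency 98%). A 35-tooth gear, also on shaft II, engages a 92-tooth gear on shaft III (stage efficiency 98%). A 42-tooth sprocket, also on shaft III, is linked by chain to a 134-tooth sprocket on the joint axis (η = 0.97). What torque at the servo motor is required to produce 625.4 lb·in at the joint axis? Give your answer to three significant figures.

74.2 lb·in

Overall ratio R = 1.0789 × 2.6286 × 3.1905 = 9.0485; overall efficiency η = 0.98 × 0.98 × 0.97 = 0.9316.
Input torque = output torque / (R × η) = 625.4 / (9.0485 × 0.9316) = 74.192 lb·in.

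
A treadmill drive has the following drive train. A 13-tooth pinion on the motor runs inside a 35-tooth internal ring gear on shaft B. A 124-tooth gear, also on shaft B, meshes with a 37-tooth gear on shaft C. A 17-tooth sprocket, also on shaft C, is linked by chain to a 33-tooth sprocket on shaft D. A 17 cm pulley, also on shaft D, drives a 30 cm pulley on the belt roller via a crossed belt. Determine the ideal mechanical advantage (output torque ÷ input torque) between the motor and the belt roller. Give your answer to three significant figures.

Each stage contributes driven/driver: internal gear 35/13 = 2.6923, gear mesh 37/124 = 0.29839, chain 33/17 = 1.9412, belt 30/17 = 1.7647.
Overall: 2.6923 × 0.29839 × 1.9412 × 1.7647 = 2.752.

2.75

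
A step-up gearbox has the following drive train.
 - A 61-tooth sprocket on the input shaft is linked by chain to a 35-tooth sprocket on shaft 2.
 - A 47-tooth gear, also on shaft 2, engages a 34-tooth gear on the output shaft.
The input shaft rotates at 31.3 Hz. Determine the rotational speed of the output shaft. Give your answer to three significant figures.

75.4 Hz

Chain: ratio = 35/61 = 0.57377, so shaft 2 turns at 31.3 / 0.57377 = 54.551 Hz.
Gear mesh: ratio = 34/47 = 0.7234, so the output shaft turns at 54.551 / 0.7234 = 75.409 Hz.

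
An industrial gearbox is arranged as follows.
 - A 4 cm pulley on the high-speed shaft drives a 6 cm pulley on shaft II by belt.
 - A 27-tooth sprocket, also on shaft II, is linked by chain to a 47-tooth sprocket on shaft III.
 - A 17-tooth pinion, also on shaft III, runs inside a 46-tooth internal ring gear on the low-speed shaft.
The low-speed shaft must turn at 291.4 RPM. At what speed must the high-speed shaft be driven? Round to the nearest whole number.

2059 RPM

Overall ratio R = 1.5 × 1.7407 × 2.7059 = 7.0654.
Required input speed = output speed × R = 291.4 × 7.0654 = 2058.8 RPM.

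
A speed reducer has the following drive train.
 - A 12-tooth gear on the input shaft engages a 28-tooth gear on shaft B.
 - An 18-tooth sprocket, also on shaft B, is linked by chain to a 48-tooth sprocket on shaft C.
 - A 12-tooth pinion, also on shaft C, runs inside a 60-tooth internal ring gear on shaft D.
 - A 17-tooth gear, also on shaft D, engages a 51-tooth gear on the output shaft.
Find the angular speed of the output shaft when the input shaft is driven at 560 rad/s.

6 rad/s

gear mesh 28/12 = 2.3333 → 560/2.3333 = 240 rad/s
chain 48/18 = 2.6667 → 240/2.6667 = 90 rad/s
internal gear 60/12 = 5 → 90/5 = 18 rad/s
gear mesh 51/17 = 3 → 18/3 = 6 rad/s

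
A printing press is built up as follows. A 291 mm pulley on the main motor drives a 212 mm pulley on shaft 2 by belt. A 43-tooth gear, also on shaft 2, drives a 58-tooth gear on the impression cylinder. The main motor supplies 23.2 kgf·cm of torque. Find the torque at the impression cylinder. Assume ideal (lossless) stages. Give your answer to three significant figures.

belt 212/291 = 0.72852 → τ = 23.2·0.72852 = 16.902 kgf·cm
gear mesh 58/43 = 1.3488 → τ = 16.902·1.3488 = 22.798 kgf·cm

22.8 kgf·cm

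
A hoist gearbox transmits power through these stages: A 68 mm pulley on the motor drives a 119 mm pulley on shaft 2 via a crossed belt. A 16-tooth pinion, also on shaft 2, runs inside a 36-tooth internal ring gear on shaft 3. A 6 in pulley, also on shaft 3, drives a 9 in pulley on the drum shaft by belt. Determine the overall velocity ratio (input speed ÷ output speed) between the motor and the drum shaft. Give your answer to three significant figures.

5.91

Each stage contributes driven/driver: belt 119/68 = 1.75, internal gear 36/16 = 2.25, belt 9/6 = 1.5.
Overall: 1.75 × 2.25 × 1.5 = 5.9062.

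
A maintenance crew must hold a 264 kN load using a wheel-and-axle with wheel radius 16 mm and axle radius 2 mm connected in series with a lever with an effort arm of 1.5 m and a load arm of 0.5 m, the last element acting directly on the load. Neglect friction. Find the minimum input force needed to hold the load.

11 kN

Wheel-and-axle MA = R/r = 16/2 = 8.
Lever MA = effort arm / load arm = 1.5/0.5 = 3.
Combined ideal MA = 8 × 3 = 24.
Effort = load / MA = 264 / 24 = 11 kN.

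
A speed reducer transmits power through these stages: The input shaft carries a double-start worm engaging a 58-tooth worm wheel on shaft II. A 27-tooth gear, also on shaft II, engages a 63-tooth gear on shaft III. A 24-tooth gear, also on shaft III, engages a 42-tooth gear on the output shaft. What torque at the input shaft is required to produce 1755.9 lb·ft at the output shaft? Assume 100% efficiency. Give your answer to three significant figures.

14.8 lb·ft

Overall ratio R = 29 × 2.3333 × 1.75 = 118.42.
Input torque = output torque / R = 1755.9 / 118.42 = 14.828 lb·ft.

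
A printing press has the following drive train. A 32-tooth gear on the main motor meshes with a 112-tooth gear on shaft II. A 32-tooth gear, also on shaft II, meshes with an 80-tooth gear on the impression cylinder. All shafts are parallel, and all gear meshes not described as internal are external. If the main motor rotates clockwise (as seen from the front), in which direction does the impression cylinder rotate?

clockwise

the main motor → shaft II: external mesh, 1 reversal → CCW.
shaft II → the impression cylinder: external mesh, 1 reversal → CW.
2 reversals in total — an even number — so the impression cylinder turns the same way as the main motor.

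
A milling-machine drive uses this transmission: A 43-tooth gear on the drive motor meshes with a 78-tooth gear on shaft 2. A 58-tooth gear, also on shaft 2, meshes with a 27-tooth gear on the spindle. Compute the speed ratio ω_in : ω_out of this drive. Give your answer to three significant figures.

0.844

Each stage contributes driven/driver: gear mesh 78/43 = 1.814, gear mesh 27/58 = 0.46552.
Overall: 1.814 × 0.46552 = 0.84443.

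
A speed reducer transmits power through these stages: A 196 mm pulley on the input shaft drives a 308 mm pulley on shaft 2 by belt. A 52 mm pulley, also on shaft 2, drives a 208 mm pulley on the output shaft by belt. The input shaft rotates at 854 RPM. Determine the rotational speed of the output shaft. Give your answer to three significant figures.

136 RPM

the input shaft → shaft 2 (belt, 308/196): 854 ÷ 1.5714 = 543.45 RPM
shaft 2 → the output shaft (belt, 208/52): 543.45 ÷ 4 = 135.86 RPM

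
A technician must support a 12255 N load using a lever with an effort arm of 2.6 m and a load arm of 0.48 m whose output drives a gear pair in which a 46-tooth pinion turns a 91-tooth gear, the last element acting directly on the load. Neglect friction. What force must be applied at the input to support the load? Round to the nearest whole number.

1144 N

Lever MA = effort arm / load arm = 2.6/0.48 = 5.4167.
Gear pair MA = 91/46 = 1.9783.
Combined ideal MA = 5.4167 × 1.9783 = 10.716.
Effort = load / MA = 12255 / 10.716 = 1143.7 N.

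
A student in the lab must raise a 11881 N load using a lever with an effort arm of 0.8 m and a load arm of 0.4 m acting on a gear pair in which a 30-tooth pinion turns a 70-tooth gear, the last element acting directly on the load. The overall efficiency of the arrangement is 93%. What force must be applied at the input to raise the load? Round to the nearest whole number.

2738 N

Lever MA = effort arm / load arm = 0.8/0.4 = 2.
Gear pair MA = 70/30 = 2.3333.
Combined ideal MA = 2 × 2.3333 = 4.6667.
Actual MA = 4.6667 × 0.93 = 4.34.
Effort = load / actual MA = 11881 / 4.34 = 2737.6 N.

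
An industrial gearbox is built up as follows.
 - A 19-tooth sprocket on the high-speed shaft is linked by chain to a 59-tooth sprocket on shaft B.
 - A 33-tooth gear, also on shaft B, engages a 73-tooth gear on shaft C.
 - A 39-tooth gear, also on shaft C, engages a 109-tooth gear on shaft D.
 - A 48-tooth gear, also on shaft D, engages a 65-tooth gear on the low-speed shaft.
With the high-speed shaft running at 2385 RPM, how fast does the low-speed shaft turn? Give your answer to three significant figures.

Chain: ratio = 59/19 = 3.1053, so shaft B turns at 2385 / 3.1053 = 768.05 RPM.
Gear mesh: ratio = 73/33 = 2.2121, so shaft C turns at 768.05 / 2.2121 = 347.2 RPM.
Gear mesh: ratio = 109/39 = 2.7949, so shaft D turns at 347.2 / 2.7949 = 124.23 RPM.
Gear mesh: ratio = 65/48 = 1.3542, so the low-speed shaft turns at 124.23 / 1.3542 = 91.738 RPM.

91.7 RPM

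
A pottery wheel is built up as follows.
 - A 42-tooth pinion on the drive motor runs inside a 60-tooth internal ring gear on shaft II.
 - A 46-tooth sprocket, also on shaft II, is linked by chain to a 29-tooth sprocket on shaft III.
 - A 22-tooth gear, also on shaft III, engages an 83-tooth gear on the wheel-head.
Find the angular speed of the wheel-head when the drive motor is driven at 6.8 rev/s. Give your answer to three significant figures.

2.00 rev/s

the drive motor → shaft II (internal gear, 60/42): 6.8 ÷ 1.4286 = 4.76 rev/s
shaft II → shaft III (chain, 29/46): 4.76 ÷ 0.63043 = 7.5503 rev/s
shaft III → the wheel-head (gear mesh, 83/22): 7.5503 ÷ 3.7727 = 2.0013 rev/s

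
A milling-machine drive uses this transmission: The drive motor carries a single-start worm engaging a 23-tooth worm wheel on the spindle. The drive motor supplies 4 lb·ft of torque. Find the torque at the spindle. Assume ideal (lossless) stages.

Worm: ratio = 23/1 = 23; torque at the spindle = 4 × 23 = 92 lb·ft.

92 lb·ft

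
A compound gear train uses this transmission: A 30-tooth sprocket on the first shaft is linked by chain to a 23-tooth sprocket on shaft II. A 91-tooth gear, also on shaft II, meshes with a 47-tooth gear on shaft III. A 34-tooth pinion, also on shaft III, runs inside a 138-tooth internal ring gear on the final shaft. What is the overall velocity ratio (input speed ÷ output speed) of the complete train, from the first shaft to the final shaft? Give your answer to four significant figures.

1.607

Each stage contributes driven/driver: chain 23/30 = 0.76667, gear mesh 47/91 = 0.51648, internal gear 138/34 = 4.0588.
Overall: 0.76667 × 0.51648 × 4.0588 = 1.6072.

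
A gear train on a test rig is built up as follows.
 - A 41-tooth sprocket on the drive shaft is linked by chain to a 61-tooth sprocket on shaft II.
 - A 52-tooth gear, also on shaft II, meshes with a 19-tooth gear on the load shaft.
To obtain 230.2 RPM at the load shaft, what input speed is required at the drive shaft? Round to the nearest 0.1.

125.1 RPM

Overall ratio R = 1.4878 × 0.36538 = 0.54362.
Required input speed = output speed × R = 230.2 × 0.54362 = 125.14 RPM.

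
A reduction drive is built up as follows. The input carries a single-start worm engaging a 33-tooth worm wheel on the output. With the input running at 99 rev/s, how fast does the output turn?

Worm: ratio = 33/1 = 33, so the output turns at 99 / 33 = 3 rev/s.

3 rev/s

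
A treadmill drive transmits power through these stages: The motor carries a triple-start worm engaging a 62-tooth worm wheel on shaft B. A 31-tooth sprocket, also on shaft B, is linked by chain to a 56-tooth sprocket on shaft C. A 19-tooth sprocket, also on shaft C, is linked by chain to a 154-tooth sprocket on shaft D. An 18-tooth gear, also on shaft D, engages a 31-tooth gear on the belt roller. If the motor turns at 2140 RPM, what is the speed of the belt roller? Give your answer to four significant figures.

4.106 RPM

the motor → shaft B (worm, 62/3): 2140 ÷ 20.667 = 103.55 RPM
shaft B → shaft C (chain, 56/31): 103.55 ÷ 1.8065 = 57.321 RPM
shaft C → shaft D (chain, 154/19): 57.321 ÷ 8.1053 = 7.0721 RPM
shaft D → the belt roller (gear mesh, 31/18): 7.0721 ÷ 1.7222 = 4.1064 RPM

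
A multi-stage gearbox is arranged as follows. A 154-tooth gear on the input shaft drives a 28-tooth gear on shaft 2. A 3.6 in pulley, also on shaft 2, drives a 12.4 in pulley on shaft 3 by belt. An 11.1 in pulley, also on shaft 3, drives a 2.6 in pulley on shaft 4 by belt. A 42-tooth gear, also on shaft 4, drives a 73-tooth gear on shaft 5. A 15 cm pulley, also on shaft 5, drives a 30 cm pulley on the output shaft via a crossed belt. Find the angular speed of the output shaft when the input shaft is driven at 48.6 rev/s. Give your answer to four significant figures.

gear mesh 28/154 = 0.18182 → 48.6/0.18182 = 267.3 rev/s
belt 12.4/3.6 = 3.4444 → 267.3/3.4444 = 77.603 rev/s
belt 2.6/11.1 = 0.23423 → 77.603/0.23423 = 331.31 rev/s
gear mesh 73/42 = 1.7381 → 331.31/1.7381 = 190.61 rev/s
belt 30/15 = 2 → 190.61/2 = 95.307 rev/s

95.31 rev/s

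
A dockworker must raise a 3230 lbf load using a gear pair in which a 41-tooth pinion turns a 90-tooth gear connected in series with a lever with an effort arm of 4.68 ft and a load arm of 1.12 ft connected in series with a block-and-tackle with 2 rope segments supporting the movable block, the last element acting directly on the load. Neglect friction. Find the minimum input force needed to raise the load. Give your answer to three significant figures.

176 lbf

Gear pair MA = 90/41 = 2.1951.
Lever MA = effort arm / load arm = 4.68/1.12 = 4.1786.
Block-and-tackle MA = number of supporting rope parts = 2.
Combined ideal MA = 2.1951 × 4.1786 × 2 = 18.345.
Effort = load / MA = 3230 / 18.345 = 176.07 lbf.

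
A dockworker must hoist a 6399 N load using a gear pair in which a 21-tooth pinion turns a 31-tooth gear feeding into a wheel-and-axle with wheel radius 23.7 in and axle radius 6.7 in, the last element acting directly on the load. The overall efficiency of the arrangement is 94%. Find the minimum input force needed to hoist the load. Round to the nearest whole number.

Gear pair MA = 31/21 = 1.4762.
Wheel-and-axle MA = R/r = 23.7/6.7 = 3.5373.
Combined ideal MA = 1.4762 × 3.5373 = 5.2217.
Actual MA = 5.2217 × 0.94 = 4.9084.
Effort = load / actual MA = 6399 / 4.9084 = 1303.7 N.

1304 N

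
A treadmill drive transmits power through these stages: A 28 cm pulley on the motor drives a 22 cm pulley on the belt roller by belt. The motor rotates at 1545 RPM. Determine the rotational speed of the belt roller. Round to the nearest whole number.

belt 22/28 = 0.78571 → 1545/0.78571 = 1966.4 RPM

1966 RPM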